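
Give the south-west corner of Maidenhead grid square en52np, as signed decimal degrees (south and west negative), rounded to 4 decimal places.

42.6250, -88.9167

Field E=4, N=13: +4·20° lon, +13·10° lat → SW at lon -100°, lat 40°.
Square 5, 2: +5·2° lon, +2·1° lat → SW at lon -90°, lat 42°.
Subsquare n=13, p=15: +13·0.0833333° lon, +15·0.0416667° lat → SW at lon -88.9167°, lat 42.625°.
latitude 42.6250, longitude -88.9167.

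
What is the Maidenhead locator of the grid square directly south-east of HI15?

HI24

Longitude square 1; +1 → 2.
Latitude square 5; −1 → 4.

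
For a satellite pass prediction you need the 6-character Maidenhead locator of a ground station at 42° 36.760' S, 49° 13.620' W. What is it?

Offset from 180°W / 90°S: lon 130.7730°, lat 47.3873°.
Field: 130.7730/20 → 6 → G, 47.3873/10 → 4 → E; chars GE.
Square: 10.7730/2 → 5, 7.3873/1 → 7; chars 57.
Subsquare: 0.7730/0.0833333 → 9 → j, 0.3873/0.0416667 → 9 → j; chars jj.

GE57jj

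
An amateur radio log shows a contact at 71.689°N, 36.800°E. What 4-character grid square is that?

KQ81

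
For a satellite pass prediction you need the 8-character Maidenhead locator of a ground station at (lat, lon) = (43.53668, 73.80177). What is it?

MN63vm68

Offset from 180°W / 90°S: lon 253.80177°, lat 133.53668°.
Field: lon ⌊253.80177/20⌋ = 12 → M; lat ⌊133.53668/10⌋ = 13 → N.
Square: lon ⌊13.80177/2⌋ = 6; lat ⌊3.53668/1⌋ = 3.
Subsquare: lon ⌊1.80177/0.0833333⌋ = 21 → v; lat ⌊0.53668/0.0416667⌋ = 12 → m.
Extended square: lon ⌊0.05177/0.00833333⌋ = 6; lat ⌊0.03668/0.00416667⌋ = 8.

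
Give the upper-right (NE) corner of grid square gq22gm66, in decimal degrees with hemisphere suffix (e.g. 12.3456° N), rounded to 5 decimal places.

Field G=6, Q=16: +6·20° lon, +16·10° lat → SW at lon -60°, lat 70°.
Square 2, 2: +2·2° lon, +2·1° lat → SW at lon -56°, lat 72°.
Subsquare g=6, m=12: +6·0.0833333° lon, +12·0.0416667° lat → SW at lon -55.5°, lat 72.5°.
Extended square 6, 6: +6·0.00833333° lon, +6·0.00416667° lat → SW at lon -55.45°, lat 72.525°.
Cell spans 0.00833333° lon × 0.00416667° lat. NE corner is SW corner plus one full cell.
latitude 72.52917° N, longitude 55.44167° W.

72.52917° N, 55.44167° W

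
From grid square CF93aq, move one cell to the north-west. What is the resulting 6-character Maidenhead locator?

CF83xr

Longitude subsquare a = 0; −1 → -1, wraps to 23 = x, carry into square.
Longitude square 9; −1 → 8.
Latitude subsquare q = 16; +1 → 17 = r.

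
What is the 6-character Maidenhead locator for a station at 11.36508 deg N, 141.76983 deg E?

QK01vi

Shift to the Maidenhead origin (180°W, 90°S): lon 321.7698, lat 101.3651.
Field: lon ⌊321.7698/20⌋ = 16 → Q; lat ⌊101.3651/10⌋ = 10 → K.
Square: lon ⌊1.7698/2⌋ = 0; lat ⌊1.3651/1⌋ = 1.
Subsquare: lon ⌊1.7698/0.0833333⌋ = 21 → v; lat ⌊0.3651/0.0416667⌋ = 8 → i.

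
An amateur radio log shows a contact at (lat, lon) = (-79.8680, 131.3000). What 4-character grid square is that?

Shift to the Maidenhead origin (180°W, 90°S): lon 311.30, lat 10.13.
Field: lon ⌊311.30/20⌋ = 15 → P; lat ⌊10.13/10⌋ = 1 → B.
Square: lon ⌊11.30/2⌋ = 5; lat ⌊0.13/1⌋ = 0.

PB50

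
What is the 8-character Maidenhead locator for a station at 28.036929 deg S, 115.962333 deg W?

DG21ax41

Offset from 180°W / 90°S: lon 64.03767°, lat 61.96307°.
Field: lon ⌊64.03767/20⌋ = 3 → D; lat ⌊61.96307/10⌋ = 6 → G.
Square: lon ⌊4.03767/2⌋ = 2; lat ⌊1.96307/1⌋ = 1.
Subsquare: lon ⌊0.03767/0.0833333⌋ = 0 → a; lat ⌊0.96307/0.0416667⌋ = 23 → x.
Extended square: lon ⌊0.03767/0.00833333⌋ = 4; lat ⌊0.00474/0.00416667⌋ = 1.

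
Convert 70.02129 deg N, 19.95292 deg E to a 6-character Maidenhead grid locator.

JQ90xa

Offset from 180°W / 90°S: lon 199.9529°, lat 160.0213°.
Field: lon ⌊199.9529/20⌋ = 9 → J; lat ⌊160.0213/10⌋ = 16 → Q.
Square: lon ⌊19.9529/2⌋ = 9; lat ⌊0.0213/1⌋ = 0.
Subsquare: lon ⌊1.9529/0.0833333⌋ = 23 → x; lat ⌊0.0213/0.0416667⌋ = 0 → a.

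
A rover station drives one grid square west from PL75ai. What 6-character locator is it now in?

PL65xi

Longitude subsquare a = 0; −1 → -1, wraps to 23 = x, carry into square.
Longitude square 7; −1 → 6.
The latitude characters are unchanged.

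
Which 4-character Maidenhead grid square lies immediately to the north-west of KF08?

JF99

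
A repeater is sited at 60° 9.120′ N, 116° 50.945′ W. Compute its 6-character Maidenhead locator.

DP10nd

Add 180° to longitude and 90° to latitude: 63.1509, 150.1520.
Field: lon ⌊63.1509/20⌋ = 3 → D; lat ⌊150.1520/10⌋ = 15 → P.
Square: lon ⌊3.1509/2⌋ = 1; lat ⌊0.1520/1⌋ = 0.
Subsquare: lon ⌊1.1509/0.0833333⌋ = 13 → n; lat ⌊0.1520/0.0416667⌋ = 3 → d.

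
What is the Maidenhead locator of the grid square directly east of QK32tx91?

Longitude extended square 9; +1 → 10, wraps to 0, carry into subsquare.
Longitude subsquare t = 19; +1 → 20 = u.
The latitude characters are unchanged.

QK32ux01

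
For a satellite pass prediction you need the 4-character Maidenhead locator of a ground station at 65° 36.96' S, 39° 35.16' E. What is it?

Shift to the Maidenhead origin (180°W, 90°S): lon 219.59, lat 24.38.
Field: lon ⌊219.59/20⌋ = 10 → K; lat ⌊24.38/10⌋ = 2 → C.
Square: lon ⌊19.59/2⌋ = 9; lat ⌊4.38/1⌋ = 4.

KC94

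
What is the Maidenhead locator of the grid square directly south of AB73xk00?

Latitude extended square 0; −1 → -1, wraps to 9, carry into subsquare.
Latitude subsquare k = 10; −1 → 9 = j.
The longitude characters are unchanged.

AB73xj09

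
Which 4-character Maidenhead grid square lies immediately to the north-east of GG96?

Longitude square 9; +1 → 10, wraps to 0, carry into field.
Longitude field G = 6; +1 → 7 = H.
Latitude square 6; +1 → 7.

HG07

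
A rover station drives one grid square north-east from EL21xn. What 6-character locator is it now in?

Longitude subsquare x = 23; +1 → 24, wraps to 0 = a, carry into square.
Longitude square 2; +1 → 3.
Latitude subsquare n = 13; +1 → 14 = o.

EL31ao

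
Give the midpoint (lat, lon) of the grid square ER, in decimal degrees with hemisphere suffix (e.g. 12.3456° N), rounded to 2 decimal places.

85.00° N, 90.00° W

Field E=4, R=17: +4·20° lon, +17·10° lat → SW at lon -100°, lat 80°.
Cell spans 20° lon × 10° lat. Centre is SW corner plus half of each.
latitude 85.00° N, longitude 90.00° W.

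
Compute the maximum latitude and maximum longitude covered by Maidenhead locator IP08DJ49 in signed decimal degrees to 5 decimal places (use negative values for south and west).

Field I=8, P=15: +8·20° lon, +15·10° lat → SW at lon -20°, lat 60°.
Square 0, 8: +0·2° lon, +8·1° lat → SW at lon -20°, lat 68°.
Subsquare d=3, j=9: +3·0.0833333° lon, +9·0.0416667° lat → SW at lon -19.75°, lat 68.375°.
Extended square 4, 9: +4·0.00833333° lon, +9·0.00416667° lat → SW at lon -19.7167°, lat 68.4125°.
Cell spans 0.00833333° lon × 0.00416667° lat. NE corner is SW corner plus one full cell.
latitude 68.41667, longitude -19.70833.

68.41667, -19.70833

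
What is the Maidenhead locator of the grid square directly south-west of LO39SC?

LO39rb

Longitude subsquare s = 18; −1 → 17 = r.
Latitude subsquare c = 2; −1 → 1 = b.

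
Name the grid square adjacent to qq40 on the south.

Latitude square 0; −1 → -1, wraps to 9, carry into field.
Latitude field Q = 16; −1 → 15 = P.
The longitude characters are unchanged.

QP49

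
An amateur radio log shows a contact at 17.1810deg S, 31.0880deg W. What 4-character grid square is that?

Add 180° to longitude and 90° to latitude: 148.91, 72.82.
Field: lon ⌊148.91/20⌋ = 7 → H; lat ⌊72.82/10⌋ = 7 → H.
Square: lon ⌊8.91/2⌋ = 4; lat ⌊2.82/1⌋ = 2.

HH42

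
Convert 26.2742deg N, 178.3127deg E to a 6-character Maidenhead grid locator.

Add 180° to longitude and 90° to latitude: 358.3127, 116.2742.
Field: lon ⌊358.3127/20⌋ = 17 → R; lat ⌊116.2742/10⌋ = 11 → L.
Square: lon ⌊18.3127/2⌋ = 9; lat ⌊6.2742/1⌋ = 6.
Subsquare: lon ⌊0.3127/0.0833333⌋ = 3 → d; lat ⌊0.2742/0.0416667⌋ = 6 → g.

RL96dg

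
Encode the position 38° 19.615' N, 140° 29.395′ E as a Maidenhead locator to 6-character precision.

Add 180° to longitude and 90° to latitude: 320.4899, 128.3269.
Field: 320.4899/20 → 16 → Q, 128.3269/10 → 12 → M; chars QM.
Square: 0.4899/2 → 0, 8.3269/1 → 8; chars 08.
Subsquare: 0.4899/0.0833333 → 5 → f, 0.3269/0.0416667 → 7 → h; chars fh.

QM08fh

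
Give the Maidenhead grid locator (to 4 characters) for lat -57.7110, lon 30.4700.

Shift to the Maidenhead origin (180°W, 90°S): lon 210.47, lat 32.29.
Field: 210.47/20 → 10 → K, 32.29/10 → 3 → D; chars KD.
Square: 10.47/2 → 5, 2.29/1 → 2; chars 52.

KD52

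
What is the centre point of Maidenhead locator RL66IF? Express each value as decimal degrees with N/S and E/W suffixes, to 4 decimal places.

Field R=17, L=11: +17·20° lon, +11·10° lat → SW at lon 160°, lat 20°.
Square 6, 6: +6·2° lon, +6·1° lat → SW at lon 172°, lat 26°.
Subsquare i=8, f=5: +8·0.0833333° lon, +5·0.0416667° lat → SW at lon 172.667°, lat 26.2083°.
Cell spans 0.0833333° lon × 0.0416667° lat. Centre is SW corner plus half of each.
latitude 26.2292° N, longitude 172.7083° E.

26.2292° N, 172.7083° E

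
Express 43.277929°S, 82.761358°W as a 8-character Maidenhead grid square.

Add 180° to longitude and 90° to latitude: 97.23864, 46.72207.
Field (20°×10°, letters A–R): lon ⌊97.23864/20⌋ = 4 → E; lat ⌊46.72207/10⌋ = 4 → E.
Square (2°×1°, digits 0–9): lon ⌊17.23864/2⌋ = 8; lat ⌊6.72207/1⌋ = 6.
Subsquare (5′×2.5′, letters a–x): lon ⌊1.23864/0.0833333⌋ = 14 → o; lat ⌊0.72207/0.0416667⌋ = 17 → r.
Extended square (30″×15″, digits 0–9): lon ⌊0.07198/0.00833333⌋ = 8; lat ⌊0.01374/0.00416667⌋ = 3.

EE86or83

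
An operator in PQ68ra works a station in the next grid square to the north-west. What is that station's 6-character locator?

PQ68qb

Longitude subsquare r = 17; −1 → 16 = q.
Latitude subsquare a = 0; +1 → 1 = b.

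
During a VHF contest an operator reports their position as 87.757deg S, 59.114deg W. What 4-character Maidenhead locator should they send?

GA02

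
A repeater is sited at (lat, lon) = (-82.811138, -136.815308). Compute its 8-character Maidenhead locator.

CA17oe25

Offset from 180°W / 90°S: lon 43.18469°, lat 7.18886°.
Field: 43.18469/20 → 2 → C, 7.18886/10 → 0 → A; chars CA.
Square: 3.18469/2 → 1, 7.18886/1 → 7; chars 17.
Subsquare: 1.18469/0.0833333 → 14 → o, 0.18886/0.0416667 → 4 → e; chars oe.
Extended square: 0.01803/0.00833333 → 2, 0.02220/0.00416667 → 5; chars 25.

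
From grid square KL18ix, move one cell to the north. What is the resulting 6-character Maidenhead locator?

KL19ia

Latitude subsquare x = 23; +1 → 24, wraps to 0 = a, carry into square.
Latitude square 8; +1 → 9.
The longitude characters are unchanged.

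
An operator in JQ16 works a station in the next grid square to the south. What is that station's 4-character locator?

JQ15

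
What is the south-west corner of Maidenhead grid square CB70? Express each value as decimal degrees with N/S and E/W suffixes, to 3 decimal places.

80.000° S, 126.000° W

Field C=2, B=1: +2·20° lon, +1·10° lat → SW at lon -140°, lat -80°.
Square 7, 0: +7·2° lon, +0·1° lat → SW at lon -126°, lat -80°.
latitude 80.000° S, longitude 126.000° W.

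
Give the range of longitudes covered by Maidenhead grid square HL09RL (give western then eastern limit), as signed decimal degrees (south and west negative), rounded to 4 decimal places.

Field H=7, L=11: +7·20° lon, +11·10° lat → SW at lon -40°, lat 20°.
Square 0, 9: +0·2° lon, +9·1° lat → SW at lon -40°, lat 29°.
Subsquare r=17, l=11: +17·0.0833333° lon, +11·0.0416667° lat → SW at lon -38.5833°, lat 29.4583°.
Cell spans 0.0833333° lon × 0.0416667° lat.
west -38.5833, east -38.5000.

-38.5833, -38.5000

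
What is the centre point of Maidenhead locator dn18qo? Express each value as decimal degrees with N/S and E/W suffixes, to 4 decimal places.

48.6042° N, 116.6250° W

Field D=3, N=13: +3·20° lon, +13·10° lat → SW at lon -120°, lat 40°.
Square 1, 8: +1·2° lon, +8·1° lat → SW at lon -118°, lat 48°.
Subsquare q=16, o=14: +16·0.0833333° lon, +14·0.0416667° lat → SW at lon -116.667°, lat 48.5833°.
Cell spans 0.0833333° lon × 0.0416667° lat. Centre is SW corner plus half of each.
latitude 48.6042° N, longitude 116.6250° W.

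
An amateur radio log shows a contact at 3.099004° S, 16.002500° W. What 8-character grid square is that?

Offset from 180°W / 90°S: lon 163.99750°, lat 86.90100°.
Field: 163.99750/20 → 8 → I, 86.90100/10 → 8 → I; chars II.
Square: 3.99750/2 → 1, 6.90100/1 → 6; chars 16.
Subsquare: 1.99750/0.0833333 → 23 → x, 0.90100/0.0416667 → 21 → v; chars xv.
Extended square: 0.08083/0.00833333 → 9, 0.02600/0.00416667 → 6; chars 96.

II16xv96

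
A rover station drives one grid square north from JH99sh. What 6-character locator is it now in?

Latitude subsquare h = 7; +1 → 8 = i.
The longitude characters are unchanged.

JH99si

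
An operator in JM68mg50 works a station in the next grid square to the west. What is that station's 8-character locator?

Longitude extended square 5; −1 → 4.
The latitude characters are unchanged.

JM68mg40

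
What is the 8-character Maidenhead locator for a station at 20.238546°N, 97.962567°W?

EL10af47

Shift to the Maidenhead origin (180°W, 90°S): lon 82.03743, lat 110.23855.
Field: lon ⌊82.03743/20⌋ = 4 → E; lat ⌊110.23855/10⌋ = 11 → L.
Square: lon ⌊2.03743/2⌋ = 1; lat ⌊0.23855/1⌋ = 0.
Subsquare: lon ⌊0.03743/0.0833333⌋ = 0 → a; lat ⌊0.23855/0.0416667⌋ = 5 → f.
Extended square: lon ⌊0.03743/0.00833333⌋ = 4; lat ⌊0.03021/0.00416667⌋ = 7.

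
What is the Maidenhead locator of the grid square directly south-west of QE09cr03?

Longitude extended square 0; −1 → -1, wraps to 9, carry into subsquare.
Longitude subsquare c = 2; −1 → 1 = b.
Latitude extended square 3; −1 → 2.

QE09br92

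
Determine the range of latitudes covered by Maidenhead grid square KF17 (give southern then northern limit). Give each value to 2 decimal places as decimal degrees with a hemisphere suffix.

33.00° S, 32.00° S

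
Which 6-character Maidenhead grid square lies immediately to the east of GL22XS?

GL32as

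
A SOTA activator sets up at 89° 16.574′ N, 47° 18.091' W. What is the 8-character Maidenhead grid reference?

Shift to the Maidenhead origin (180°W, 90°S): lon 132.69848, lat 179.27623.
Field (20°×10°, letters A–R): lon ⌊132.69848/20⌋ = 6 → G; lat ⌊179.27623/10⌋ = 17 → R.
Square (2°×1°, digits 0–9): lon ⌊12.69848/2⌋ = 6; lat ⌊9.27623/1⌋ = 9.
Subsquare (5′×2.5′, letters a–x): lon ⌊0.69848/0.0833333⌋ = 8 → i; lat ⌊0.27623/0.0416667⌋ = 6 → g.
Extended square (30″×15″, digits 0–9): lon ⌊0.03182/0.00833333⌋ = 3; lat ⌊0.02623/0.00416667⌋ = 6.

GR69ig36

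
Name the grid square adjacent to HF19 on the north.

Latitude square 9; +1 → 10, wraps to 0, carry into field.
Latitude field F = 5; +1 → 6 = G.
The longitude characters are unchanged.

HG10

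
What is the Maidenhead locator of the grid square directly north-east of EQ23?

EQ34

Longitude square 2; +1 → 3.
Latitude square 3; +1 → 4.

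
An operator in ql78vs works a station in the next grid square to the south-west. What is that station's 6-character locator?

QL78ur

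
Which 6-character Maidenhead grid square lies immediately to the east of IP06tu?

IP06uu

Longitude subsquare t = 19; +1 → 20 = u.
The latitude characters are unchanged.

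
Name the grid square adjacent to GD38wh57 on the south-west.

GD38wh46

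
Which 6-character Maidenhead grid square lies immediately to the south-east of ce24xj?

Longitude subsquare x = 23; +1 → 24, wraps to 0 = a, carry into square.
Longitude square 2; +1 → 3.
Latitude subsquare j = 9; −1 → 8 = i.

CE34ai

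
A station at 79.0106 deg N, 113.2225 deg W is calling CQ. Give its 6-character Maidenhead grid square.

DQ39ja

Shift to the Maidenhead origin (180°W, 90°S): lon 66.7775, lat 169.0106.
Field: 66.7775/20 → 3 → D, 169.0106/10 → 16 → Q; chars DQ.
Square: 6.7775/2 → 3, 9.0106/1 → 9; chars 39.
Subsquare: 0.7775/0.0833333 → 9 → j, 0.0106/0.0416667 → 0 → a; chars ja.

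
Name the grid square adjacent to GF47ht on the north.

Latitude subsquare t = 19; +1 → 20 = u.
The longitude characters are unchanged.

GF47hu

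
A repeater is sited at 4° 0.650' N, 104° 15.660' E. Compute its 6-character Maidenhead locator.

OJ24da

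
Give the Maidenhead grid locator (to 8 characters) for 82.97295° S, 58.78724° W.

GA07oa56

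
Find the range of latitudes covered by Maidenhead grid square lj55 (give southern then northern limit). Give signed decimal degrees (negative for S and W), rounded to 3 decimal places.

5.000, 6.000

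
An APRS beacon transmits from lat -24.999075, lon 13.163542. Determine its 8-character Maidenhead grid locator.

Shift to the Maidenhead origin (180°W, 90°S): lon 193.16354, lat 65.00092.
Field: 193.16354/20 → 9 → J, 65.00092/10 → 6 → G; chars JG.
Square: 13.16354/2 → 6, 5.00092/1 → 5; chars 65.
Subsquare: 1.16354/0.0833333 → 13 → n, 0.00092/0.0416667 → 0 → a; chars na.
Extended square: 0.08021/0.00833333 → 9, 0.00092/0.00416667 → 0; chars 90.

JG65na90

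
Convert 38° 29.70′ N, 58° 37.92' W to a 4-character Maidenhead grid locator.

Offset from 180°W / 90°S: lon 121.37°, lat 128.50°.
Field (20°×10°, letters A–R): lon ⌊121.37/20⌋ = 6 → G; lat ⌊128.50/10⌋ = 12 → M.
Square (2°×1°, digits 0–9): lon ⌊1.37/2⌋ = 0; lat ⌊8.50/1⌋ = 8.

GM08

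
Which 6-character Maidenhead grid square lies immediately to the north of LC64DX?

Latitude subsquare x = 23; +1 → 24, wraps to 0 = a, carry into square.
Latitude square 4; +1 → 5.
The longitude characters are unchanged.

LC65da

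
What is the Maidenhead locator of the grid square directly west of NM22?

NM12

Longitude square 2; −1 → 1.
The latitude characters are unchanged.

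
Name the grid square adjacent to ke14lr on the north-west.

KE14ks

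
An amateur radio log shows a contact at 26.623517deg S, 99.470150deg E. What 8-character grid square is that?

NG93rj60

Offset from 180°W / 90°S: lon 279.47015°, lat 63.37648°.
Field (20°×10°, letters A–R): 279.47015/20 → 13 → N, 63.37648/10 → 6 → G; chars NG.
Square (2°×1°, digits 0–9): 19.47015/2 → 9, 3.37648/1 → 3; chars 93.
Subsquare (5′×2.5′, letters a–x): 1.47015/0.0833333 → 17 → r, 0.37648/0.0416667 → 9 → j; chars rj.
Extended square (30″×15″, digits 0–9): 0.05348/0.00833333 → 6, 0.00148/0.00416667 → 0; chars 60.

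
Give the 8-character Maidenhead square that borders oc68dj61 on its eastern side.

Longitude extended square 6; +1 → 7.
The latitude characters are unchanged.

OC68dj71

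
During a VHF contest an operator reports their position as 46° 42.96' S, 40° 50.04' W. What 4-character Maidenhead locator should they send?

GE93

Offset from 180°W / 90°S: lon 139.17°, lat 43.28°.
Field: 139.17/20 → 6 → G, 43.28/10 → 4 → E; chars GE.
Square: 19.17/2 → 9, 3.28/1 → 3; chars 93.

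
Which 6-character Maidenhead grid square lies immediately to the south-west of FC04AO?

Longitude subsquare a = 0; −1 → -1, wraps to 23 = x, carry into square.
Longitude square 0; −1 → -1, wraps to 9, carry into field.
Longitude field F = 5; −1 → 4 = E.
Latitude subsquare o = 14; −1 → 13 = n.

EC94xn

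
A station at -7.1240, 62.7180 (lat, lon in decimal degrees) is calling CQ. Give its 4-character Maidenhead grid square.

MI12

Shift to the Maidenhead origin (180°W, 90°S): lon 242.72, lat 82.88.
Field (20°×10°, letters A–R): 242.72/20 → 12 → M, 82.88/10 → 8 → I; chars MI.
Square (2°×1°, digits 0–9): 2.72/2 → 1, 2.88/1 → 2; chars 12.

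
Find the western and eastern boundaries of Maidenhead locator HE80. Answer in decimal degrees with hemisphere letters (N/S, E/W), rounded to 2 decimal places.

24.00° W, 22.00° W

Field H=7, E=4: +7·20° lon, +4·10° lat → SW at lon -40°, lat -50°.
Square 8, 0: +8·2° lon, +0·1° lat → SW at lon -24°, lat -50°.
Cell spans 2° lon × 1° lat.
west 24.00° W, east 22.00° W.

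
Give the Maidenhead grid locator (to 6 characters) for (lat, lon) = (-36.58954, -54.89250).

Offset from 180°W / 90°S: lon 125.1075°, lat 53.4105°.
Field: 125.1075/20 → 6 → G, 53.4105/10 → 5 → F; chars GF.
Square: 5.1075/2 → 2, 3.4105/1 → 3; chars 23.
Subsquare: 1.1075/0.0833333 → 13 → n, 0.4105/0.0416667 → 9 → j; chars nj.

GF23nj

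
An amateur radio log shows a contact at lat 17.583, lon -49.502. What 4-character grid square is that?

GK57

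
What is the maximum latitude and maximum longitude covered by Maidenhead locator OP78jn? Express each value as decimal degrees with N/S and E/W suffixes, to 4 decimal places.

68.5833° N, 114.8333° E

Field O=14, P=15: +14·20° lon, +15·10° lat → SW at lon 100°, lat 60°.
Square 7, 8: +7·2° lon, +8·1° lat → SW at lon 114°, lat 68°.
Subsquare j=9, n=13: +9·0.0833333° lon, +13·0.0416667° lat → SW at lon 114.75°, lat 68.5417°.
Cell spans 0.0833333° lon × 0.0416667° lat. NE corner is SW corner plus one full cell.
latitude 68.5833° N, longitude 114.8333° E.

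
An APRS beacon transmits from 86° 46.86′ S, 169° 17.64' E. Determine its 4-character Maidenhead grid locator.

RA43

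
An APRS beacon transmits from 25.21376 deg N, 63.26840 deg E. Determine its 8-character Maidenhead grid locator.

ML15pf21

Shift to the Maidenhead origin (180°W, 90°S): lon 243.26840, lat 115.21376.
Field (20°×10°, letters A–R): 243.26840/20 → 12 → M, 115.21376/10 → 11 → L; chars ML.
Square (2°×1°, digits 0–9): 3.26840/2 → 1, 5.21376/1 → 5; chars 15.
Subsquare (5′×2.5′, letters a–x): 1.26840/0.0833333 → 15 → p, 0.21376/0.0416667 → 5 → f; chars pf.
Extended square (30″×15″, digits 0–9): 0.01840/0.00833333 → 2, 0.00543/0.00416667 → 1; chars 21.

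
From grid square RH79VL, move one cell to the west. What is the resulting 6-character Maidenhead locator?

Longitude subsquare v = 21; −1 → 20 = u.
The latitude characters are unchanged.

RH79ul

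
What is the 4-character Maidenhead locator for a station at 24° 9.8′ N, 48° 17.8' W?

GL54

Shift to the Maidenhead origin (180°W, 90°S): lon 131.70, lat 114.16.
Field: lon ⌊131.70/20⌋ = 6 → G; lat ⌊114.16/10⌋ = 11 → L.
Square: lon ⌊11.70/2⌋ = 5; lat ⌊4.16/1⌋ = 4.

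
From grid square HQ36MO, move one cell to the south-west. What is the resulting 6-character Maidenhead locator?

HQ36ln

Longitude subsquare m = 12; −1 → 11 = l.
Latitude subsquare o = 14; −1 → 13 = n.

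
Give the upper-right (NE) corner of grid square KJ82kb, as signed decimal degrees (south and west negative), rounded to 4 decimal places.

2.0833, 36.9167

Field K=10, J=9: +10·20° lon, +9·10° lat → SW at lon 20°, lat 0°.
Square 8, 2: +8·2° lon, +2·1° lat → SW at lon 36°, lat 2°.
Subsquare k=10, b=1: +10·0.0833333° lon, +1·0.0416667° lat → SW at lon 36.8333°, lat 2.04167°.
Cell spans 0.0833333° lon × 0.0416667° lat. NE corner is SW corner plus one full cell.
latitude 2.0833, longitude 36.9167.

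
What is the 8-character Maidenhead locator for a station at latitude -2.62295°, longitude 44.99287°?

Add 180° to longitude and 90° to latitude: 224.99287, 87.37705.
Field: 224.99287/20 → 11 → L, 87.37705/10 → 8 → I; chars LI.
Square: 4.99287/2 → 2, 7.37705/1 → 7; chars 27.
Subsquare: 0.99287/0.0833333 → 11 → l, 0.37705/0.0416667 → 9 → j; chars lj.
Extended square: 0.07620/0.00833333 → 9, 0.00205/0.00416667 → 0; chars 90.

LI27lj90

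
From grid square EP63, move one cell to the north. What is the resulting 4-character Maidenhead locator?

EP64

Latitude square 3; +1 → 4.
The longitude characters are unchanged.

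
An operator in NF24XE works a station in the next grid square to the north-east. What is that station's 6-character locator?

Longitude subsquare x = 23; +1 → 24, wraps to 0 = a, carry into square.
Longitude square 2; +1 → 3.
Latitude subsquare e = 4; +1 → 5 = f.

NF34af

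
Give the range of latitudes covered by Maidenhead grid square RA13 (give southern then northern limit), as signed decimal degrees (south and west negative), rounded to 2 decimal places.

Field R=17, A=0: +17·20° lon, +0·10° lat → SW at lon 160°, lat -90°.
Square 1, 3: +1·2° lon, +3·1° lat → SW at lon 162°, lat -87°.
Cell spans 2° lon × 1° lat.
south -87.00, north -86.00.

-87.00, -86.00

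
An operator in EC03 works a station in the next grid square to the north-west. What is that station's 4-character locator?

DC94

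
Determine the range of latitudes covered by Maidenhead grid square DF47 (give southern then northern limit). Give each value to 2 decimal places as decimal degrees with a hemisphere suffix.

33.00° S, 32.00° S

Field D=3, F=5: +3·20° lon, +5·10° lat → SW at lon -120°, lat -40°.
Square 4, 7: +4·2° lon, +7·1° lat → SW at lon -112°, lat -33°.
Cell spans 2° lon × 1° lat.
south 33.00° S, north 32.00° S.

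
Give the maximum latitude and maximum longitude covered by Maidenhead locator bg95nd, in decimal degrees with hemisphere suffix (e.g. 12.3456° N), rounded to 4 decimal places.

Field B=1, G=6: +1·20° lon, +6·10° lat → SW at lon -160°, lat -30°.
Square 9, 5: +9·2° lon, +5·1° lat → SW at lon -142°, lat -25°.
Subsquare n=13, d=3: +13·0.0833333° lon, +3·0.0416667° lat → SW at lon -140.917°, lat -24.875°.
Cell spans 0.0833333° lon × 0.0416667° lat. NE corner is SW corner plus one full cell.
latitude 24.8333° S, longitude 140.8333° W.

24.8333° S, 140.8333° W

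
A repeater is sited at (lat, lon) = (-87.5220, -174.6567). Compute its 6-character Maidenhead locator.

AA22ql

Shift to the Maidenhead origin (180°W, 90°S): lon 5.3433, lat 2.4780.
Field (20°×10°, letters A–R): 5.3433/20 → 0 → A, 2.4780/10 → 0 → A; chars AA.
Square (2°×1°, digits 0–9): 5.3433/2 → 2, 2.4780/1 → 2; chars 22.
Subsquare (5′×2.5′, letters a–x): 1.3433/0.0833333 → 16 → q, 0.4780/0.0416667 → 11 → l; chars ql.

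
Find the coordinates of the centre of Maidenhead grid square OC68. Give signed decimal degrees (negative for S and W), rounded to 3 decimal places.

-61.500, 113.000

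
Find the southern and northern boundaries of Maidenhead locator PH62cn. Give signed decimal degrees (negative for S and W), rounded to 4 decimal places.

Field P=15, H=7: +15·20° lon, +7·10° lat → SW at lon 120°, lat -20°.
Square 6, 2: +6·2° lon, +2·1° lat → SW at lon 132°, lat -18°.
Subsquare c=2, n=13: +2·0.0833333° lon, +13·0.0416667° lat → SW at lon 132.167°, lat -17.4583°.
Cell spans 0.0833333° lon × 0.0416667° lat.
south -17.4583, north -17.4167.

-17.4583, -17.4167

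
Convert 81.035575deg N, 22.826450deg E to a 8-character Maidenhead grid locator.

Add 180° to longitude and 90° to latitude: 202.82645, 171.03557.
Field: lon ⌊202.82645/20⌋ = 10 → K; lat ⌊171.03557/10⌋ = 17 → R.
Square: lon ⌊2.82645/2⌋ = 1; lat ⌊1.03557/1⌋ = 1.
Subsquare: lon ⌊0.82645/0.0833333⌋ = 9 → j; lat ⌊0.03557/0.0416667⌋ = 0 → a.
Extended square: lon ⌊0.07645/0.00833333⌋ = 9; lat ⌊0.03557/0.00416667⌋ = 8.

KR11ja98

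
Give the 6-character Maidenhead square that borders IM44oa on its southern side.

IM43ox

Latitude subsquare a = 0; −1 → -1, wraps to 23 = x, carry into square.
Latitude square 4; −1 → 3.
The longitude characters are unchanged.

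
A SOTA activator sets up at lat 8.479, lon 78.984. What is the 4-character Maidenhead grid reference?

MJ98

Shift to the Maidenhead origin (180°W, 90°S): lon 258.98, lat 98.48.
Field: lon ⌊258.98/20⌋ = 12 → M; lat ⌊98.48/10⌋ = 9 → J.
Square: lon ⌊18.98/2⌋ = 9; lat ⌊8.48/1⌋ = 8.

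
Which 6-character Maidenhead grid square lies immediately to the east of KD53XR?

Longitude subsquare x = 23; +1 → 24, wraps to 0 = a, carry into square.
Longitude square 5; +1 → 6.
The latitude characters are unchanged.

KD63ar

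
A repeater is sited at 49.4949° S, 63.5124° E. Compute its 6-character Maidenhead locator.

ME10sm

Offset from 180°W / 90°S: lon 243.5124°, lat 40.5051°.
Field (20°×10°, letters A–R): lon ⌊243.5124/20⌋ = 12 → M; lat ⌊40.5051/10⌋ = 4 → E.
Square (2°×1°, digits 0–9): lon ⌊3.5124/2⌋ = 1; lat ⌊0.5051/1⌋ = 0.
Subsquare (5′×2.5′, letters a–x): lon ⌊1.5124/0.0833333⌋ = 18 → s; lat ⌊0.5051/0.0416667⌋ = 12 → m.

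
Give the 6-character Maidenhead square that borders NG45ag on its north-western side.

Longitude subsquare a = 0; −1 → -1, wraps to 23 = x, carry into square.
Longitude square 4; −1 → 3.
Latitude subsquare g = 6; +1 → 7 = h.

NG35xh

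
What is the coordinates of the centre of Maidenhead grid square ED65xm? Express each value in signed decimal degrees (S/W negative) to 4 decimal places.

-54.4792, -86.0417

Field E=4, D=3: +4·20° lon, +3·10° lat → SW at lon -100°, lat -60°.
Square 6, 5: +6·2° lon, +5·1° lat → SW at lon -88°, lat -55°.
Subsquare x=23, m=12: +23·0.0833333° lon, +12·0.0416667° lat → SW at lon -86.0833°, lat -54.5°.
Cell spans 0.0833333° lon × 0.0416667° lat. Centre is SW corner plus half of each.
latitude -54.4792, longitude -86.0417.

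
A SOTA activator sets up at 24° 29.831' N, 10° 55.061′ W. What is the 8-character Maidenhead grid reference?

Add 180° to longitude and 90° to latitude: 169.08232, 114.49718.
Field: lon ⌊169.08232/20⌋ = 8 → I; lat ⌊114.49718/10⌋ = 11 → L.
Square: lon ⌊9.08232/2⌋ = 4; lat ⌊4.49718/1⌋ = 4.
Subsquare: lon ⌊1.08232/0.0833333⌋ = 12 → m; lat ⌊0.49718/0.0416667⌋ = 11 → l.
Extended square: lon ⌊0.08232/0.00833333⌋ = 9; lat ⌊0.03885/0.00416667⌋ = 9.

IL44ml99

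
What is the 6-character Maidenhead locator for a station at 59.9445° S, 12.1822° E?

Offset from 180°W / 90°S: lon 192.1822°, lat 30.0555°.
Field: lon ⌊192.1822/20⌋ = 9 → J; lat ⌊30.0555/10⌋ = 3 → D.
Square: lon ⌊12.1822/2⌋ = 6; lat ⌊0.0555/1⌋ = 0.
Subsquare: lon ⌊0.1822/0.0833333⌋ = 2 → c; lat ⌊0.0555/0.0416667⌋ = 1 → b.

JD60cb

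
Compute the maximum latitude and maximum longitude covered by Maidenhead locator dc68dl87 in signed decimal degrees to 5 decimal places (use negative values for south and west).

Field D=3, C=2: +3·20° lon, +2·10° lat → SW at lon -120°, lat -70°.
Square 6, 8: +6·2° lon, +8·1° lat → SW at lon -108°, lat -62°.
Subsquare d=3, l=11: +3·0.0833333° lon, +11·0.0416667° lat → SW at lon -107.75°, lat -61.5417°.
Extended square 8, 7: +8·0.00833333° lon, +7·0.00416667° lat → SW at lon -107.683°, lat -61.5125°.
Cell spans 0.00833333° lon × 0.00416667° lat. NE corner is SW corner plus one full cell.
latitude -61.50833, longitude -107.67500.

-61.50833, -107.67500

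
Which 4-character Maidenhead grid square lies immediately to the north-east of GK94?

HK05

Longitude square 9; +1 → 10, wraps to 0, carry into field.
Longitude field G = 6; +1 → 7 = H.
Latitude square 4; +1 → 5.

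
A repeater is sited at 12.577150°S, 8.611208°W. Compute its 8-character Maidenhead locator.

IH57qk61

Shift to the Maidenhead origin (180°W, 90°S): lon 171.38879, lat 77.42285.
Field (20°×10°, letters A–R): 171.38879/20 → 8 → I, 77.42285/10 → 7 → H; chars IH.
Square (2°×1°, digits 0–9): 11.38879/2 → 5, 7.42285/1 → 7; chars 57.
Subsquare (5′×2.5′, letters a–x): 1.38879/0.0833333 → 16 → q, 0.42285/0.0416667 → 10 → k; chars qk.
Extended square (30″×15″, digits 0–9): 0.05546/0.00833333 → 6, 0.00618/0.00416667 → 1; chars 61.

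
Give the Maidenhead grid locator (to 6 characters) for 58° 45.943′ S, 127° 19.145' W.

CD61if

Add 180° to longitude and 90° to latitude: 52.6809, 31.2343.
Field: 52.6809/20 → 2 → C, 31.2343/10 → 3 → D; chars CD.
Square: 12.6809/2 → 6, 1.2343/1 → 1; chars 61.
Subsquare: 0.6809/0.0833333 → 8 → i, 0.2343/0.0416667 → 5 → f; chars if.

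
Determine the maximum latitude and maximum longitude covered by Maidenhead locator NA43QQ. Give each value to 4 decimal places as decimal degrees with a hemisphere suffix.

Field N=13, A=0: +13·20° lon, +0·10° lat → SW at lon 80°, lat -90°.
Square 4, 3: +4·2° lon, +3·1° lat → SW at lon 88°, lat -87°.
Subsquare q=16, q=16: +16·0.0833333° lon, +16·0.0416667° lat → SW at lon 89.3333°, lat -86.3333°.
Cell spans 0.0833333° lon × 0.0416667° lat. NE corner is SW corner plus one full cell.
latitude 86.2917° S, longitude 89.4167° E.

86.2917° S, 89.4167° E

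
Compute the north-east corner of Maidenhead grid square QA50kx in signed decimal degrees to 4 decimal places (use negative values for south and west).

-89.0000, 150.9167

Field Q=16, A=0: +16·20° lon, +0·10° lat → SW at lon 140°, lat -90°.
Square 5, 0: +5·2° lon, +0·1° lat → SW at lon 150°, lat -90°.
Subsquare k=10, x=23: +10·0.0833333° lon, +23·0.0416667° lat → SW at lon 150.833°, lat -89.0417°.
Cell spans 0.0833333° lon × 0.0416667° lat. NE corner is SW corner plus one full cell.
latitude -89.0000, longitude 150.9167.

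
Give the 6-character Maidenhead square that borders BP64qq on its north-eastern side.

Longitude subsquare q = 16; +1 → 17 = r.
Latitude subsquare q = 16; +1 → 17 = r.

BP64rr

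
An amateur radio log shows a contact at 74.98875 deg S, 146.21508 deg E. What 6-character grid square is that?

QB35ca

Shift to the Maidenhead origin (180°W, 90°S): lon 326.2151, lat 15.0113.
Field: lon ⌊326.2151/20⌋ = 16 → Q; lat ⌊15.0113/10⌋ = 1 → B.
Square: lon ⌊6.2151/2⌋ = 3; lat ⌊5.0113/1⌋ = 5.
Subsquare: lon ⌊0.2151/0.0833333⌋ = 2 → c; lat ⌊0.0113/0.0416667⌋ = 0 → a.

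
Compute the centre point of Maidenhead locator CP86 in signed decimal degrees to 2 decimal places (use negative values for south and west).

66.50, -123.00

Field C=2, P=15: +2·20° lon, +15·10° lat → SW at lon -140°, lat 60°.
Square 8, 6: +8·2° lon, +6·1° lat → SW at lon -124°, lat 66°.
Cell spans 2° lon × 1° lat. Centre is SW corner plus half of each.
latitude 66.50, longitude -123.00.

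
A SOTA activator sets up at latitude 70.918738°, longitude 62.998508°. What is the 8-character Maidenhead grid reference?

Offset from 180°W / 90°S: lon 242.99851°, lat 160.91874°.
Field: lon ⌊242.99851/20⌋ = 12 → M; lat ⌊160.91874/10⌋ = 16 → Q.
Square: lon ⌊2.99851/2⌋ = 1; lat ⌊0.91874/1⌋ = 0.
Subsquare: lon ⌊0.99851/0.0833333⌋ = 11 → l; lat ⌊0.91874/0.0416667⌋ = 22 → w.
Extended square: lon ⌊0.08184/0.00833333⌋ = 9; lat ⌊0.00207/0.00416667⌋ = 0.

MQ10lw90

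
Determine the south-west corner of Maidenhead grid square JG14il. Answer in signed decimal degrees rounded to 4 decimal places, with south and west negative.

-25.5417, 2.6667

Field J=9, G=6: +9·20° lon, +6·10° lat → SW at lon 0°, lat -30°.
Square 1, 4: +1·2° lon, +4·1° lat → SW at lon 2°, lat -26°.
Subsquare i=8, l=11: +8·0.0833333° lon, +11·0.0416667° lat → SW at lon 2.66667°, lat -25.5417°.
latitude -25.5417, longitude 2.6667.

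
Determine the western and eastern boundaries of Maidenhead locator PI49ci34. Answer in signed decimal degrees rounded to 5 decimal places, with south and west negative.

128.19167, 128.20000

Field P=15, I=8: +15·20° lon, +8·10° lat → SW at lon 120°, lat -10°.
Square 4, 9: +4·2° lon, +9·1° lat → SW at lon 128°, lat -1°.
Subsquare c=2, i=8: +2·0.0833333° lon, +8·0.0416667° lat → SW at lon 128.167°, lat -0.666667°.
Extended square 3, 4: +3·0.00833333° lon, +4·0.00416667° lat → SW at lon 128.192°, lat -0.65°.
Cell spans 0.00833333° lon × 0.00416667° lat.
west 128.19167, east 128.20000.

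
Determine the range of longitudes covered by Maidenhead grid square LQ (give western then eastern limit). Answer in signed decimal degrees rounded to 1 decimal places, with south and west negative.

40.0, 60.0

Field L=11, Q=16: +11·20° lon, +16·10° lat → SW at lon 40°, lat 70°.
Cell spans 20° lon × 10° lat.
west 40.0, east 60.0.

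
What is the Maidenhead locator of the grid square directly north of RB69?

RC60

Latitude square 9; +1 → 10, wraps to 0, carry into field.
Latitude field B = 1; +1 → 2 = C.
The longitude characters are unchanged.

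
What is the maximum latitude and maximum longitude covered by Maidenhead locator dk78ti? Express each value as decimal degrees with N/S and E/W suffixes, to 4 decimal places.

18.3750° N, 104.3333° W

Field D=3, K=10: +3·20° lon, +10·10° lat → SW at lon -120°, lat 10°.
Square 7, 8: +7·2° lon, +8·1° lat → SW at lon -106°, lat 18°.
Subsquare t=19, i=8: +19·0.0833333° lon, +8·0.0416667° lat → SW at lon -104.417°, lat 18.3333°.
Cell spans 0.0833333° lon × 0.0416667° lat. NE corner is SW corner plus one full cell.
latitude 18.3750° N, longitude 104.3333° W.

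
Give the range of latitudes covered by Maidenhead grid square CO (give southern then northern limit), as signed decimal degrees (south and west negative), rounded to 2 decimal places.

Field C=2, O=14: +2·20° lon, +14·10° lat → SW at lon -140°, lat 50°.
Cell spans 20° lon × 10° lat.
south 50.00, north 60.00.

50.00, 60.00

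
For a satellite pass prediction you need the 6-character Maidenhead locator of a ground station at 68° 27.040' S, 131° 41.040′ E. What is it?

PC51un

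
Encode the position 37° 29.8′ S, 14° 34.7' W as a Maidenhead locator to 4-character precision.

IF22

Shift to the Maidenhead origin (180°W, 90°S): lon 165.42, lat 52.50.
Field: 165.42/20 → 8 → I, 52.50/10 → 5 → F; chars IF.
Square: 5.42/2 → 2, 2.50/1 → 2; chars 22.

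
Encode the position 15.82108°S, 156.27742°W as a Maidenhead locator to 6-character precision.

Add 180° to longitude and 90° to latitude: 23.7226, 74.1789.
Field: lon ⌊23.7226/20⌋ = 1 → B; lat ⌊74.1789/10⌋ = 7 → H.
Square: lon ⌊3.7226/2⌋ = 1; lat ⌊4.1789/1⌋ = 4.
Subsquare: lon ⌊1.7226/0.0833333⌋ = 20 → u; lat ⌊0.1789/0.0416667⌋ = 4 → e.

BH14ue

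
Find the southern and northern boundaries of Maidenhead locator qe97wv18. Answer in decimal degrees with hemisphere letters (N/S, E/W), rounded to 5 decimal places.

Field Q=16, E=4: +16·20° lon, +4·10° lat → SW at lon 140°, lat -50°.
Square 9, 7: +9·2° lon, +7·1° lat → SW at lon 158°, lat -43°.
Subsquare w=22, v=21: +22·0.0833333° lon, +21·0.0416667° lat → SW at lon 159.833°, lat -42.125°.
Extended square 1, 8: +1·0.00833333° lon, +8·0.00416667° lat → SW at lon 159.842°, lat -42.0917°.
Cell spans 0.00833333° lon × 0.00416667° lat.
south 42.09167° S, north 42.08750° S.

42.09167° S, 42.08750° S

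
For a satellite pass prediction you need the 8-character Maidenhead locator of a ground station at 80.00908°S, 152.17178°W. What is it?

Shift to the Maidenhead origin (180°W, 90°S): lon 27.82822, lat 9.99092.
Field: 27.82822/20 → 1 → B, 9.99092/10 → 0 → A; chars BA.
Square: 7.82822/2 → 3, 9.99092/1 → 9; chars 39.
Subsquare: 1.82822/0.0833333 → 21 → v, 0.99092/0.0416667 → 23 → x; chars vx.
Extended square: 0.07822/0.00833333 → 9, 0.03259/0.00416667 → 7; chars 97.

BA39vx97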